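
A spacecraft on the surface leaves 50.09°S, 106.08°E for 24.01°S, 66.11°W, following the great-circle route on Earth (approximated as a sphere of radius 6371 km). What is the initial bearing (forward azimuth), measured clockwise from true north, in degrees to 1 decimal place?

With φ₁ = -0.8742, φ₂ = -0.4191, Δλ = -3.0053 rad, the forward-azimuth formula gives
θ = atan2( sin Δλ cos φ₂ , cos φ₁ sin φ₂ − sin φ₁ cos φ₂ cos Δλ ) = atan2(-0.1241, -0.9552) = -172.60°.
Adding 360° brings this into [0°, 360°): 187.4°.

187.4°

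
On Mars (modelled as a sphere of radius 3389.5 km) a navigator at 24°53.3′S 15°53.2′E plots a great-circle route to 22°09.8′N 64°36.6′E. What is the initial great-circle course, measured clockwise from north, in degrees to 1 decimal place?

Δλ = 48.723° = 0.8504 rad.
y = sin Δλ · cos φ₂ = (0.7515)(0.9261) = 0.6960
x = cos φ₁ sin φ₂ − sin φ₁ cos φ₂ cos Δλ = (0.9071)(0.3772) − (-0.4209)(0.9261)(0.6597) = 0.5993
θ = atan2(y, x) = 49.27°, so the bearing is 49.3°.

49.3°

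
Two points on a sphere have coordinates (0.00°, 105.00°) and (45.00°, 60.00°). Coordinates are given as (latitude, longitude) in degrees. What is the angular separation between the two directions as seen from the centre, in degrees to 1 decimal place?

60.0°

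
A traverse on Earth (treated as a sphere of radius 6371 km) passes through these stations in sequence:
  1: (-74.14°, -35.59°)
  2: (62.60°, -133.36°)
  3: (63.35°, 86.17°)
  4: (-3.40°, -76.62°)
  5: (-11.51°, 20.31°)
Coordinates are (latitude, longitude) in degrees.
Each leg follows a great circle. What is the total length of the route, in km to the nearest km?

46261 km

Leg 1→2: central angle 2.6281 rad, distance 16743.5 km.
Leg 2→3: central angle 0.8837 rad, distance 5630.1 km.
Leg 3→4: central angle 2.0723 rad, distance 13202.4 km.
Leg 4→5: central angle 1.6772 rad, distance 10685.3 km.
Total: 16743.5 + 5630.1 + 13202.4 + 10685.3 ≈ 46261 km.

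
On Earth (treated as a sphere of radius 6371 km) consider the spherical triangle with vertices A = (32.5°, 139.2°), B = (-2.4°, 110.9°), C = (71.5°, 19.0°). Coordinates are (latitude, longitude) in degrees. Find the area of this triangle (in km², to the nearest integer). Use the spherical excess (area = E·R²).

Side lengths (central angles): a = 1.6210, b = 1.1865, c = 0.7678 rad; semiperimeter s = 1.7877.
By l'Huilier's theorem, tan(E/4) = √[tan(s/2) tan((s−a)/2) tan((s−b)/2) tan((s−c)/2)], giving spherical excess E = 0.5337 rad.
Area = E·R² = 0.5337 × (6371)² ≈ 21661681 km².

21661681 km²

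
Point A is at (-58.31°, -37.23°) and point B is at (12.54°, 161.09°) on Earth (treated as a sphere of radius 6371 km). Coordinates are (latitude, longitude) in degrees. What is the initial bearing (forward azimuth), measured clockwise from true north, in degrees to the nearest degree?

With φ₁ = -1.0177, φ₂ = 0.2189, Δλ = -2.8218 rad, the forward-azimuth formula gives
θ = atan2( sin Δλ cos φ₂ , cos φ₁ sin φ₂ − sin φ₁ cos φ₂ cos Δλ ) = atan2(-0.3068, -0.6744) = -155.54°.
Adding 360° brings this into [0°, 360°): 204°.

204°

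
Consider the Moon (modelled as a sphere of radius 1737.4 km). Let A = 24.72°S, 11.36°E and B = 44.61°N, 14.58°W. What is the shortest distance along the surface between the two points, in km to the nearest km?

2222 km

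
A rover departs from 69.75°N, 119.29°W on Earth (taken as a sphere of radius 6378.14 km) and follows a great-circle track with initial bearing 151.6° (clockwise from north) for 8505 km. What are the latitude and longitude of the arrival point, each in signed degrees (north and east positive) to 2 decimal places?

-4.32°, -91.67°

Angular distance δ = d/R = 8505/6378.14 = 1.33346 rad; initial bearing θ = 2.6459 rad.
sin φ₂ = sin φ₁ cos δ + cos φ₁ sin δ cos θ = (0.9382)(0.2351) + (0.3461)(0.9720)(-0.8796) = -0.0753, so φ₂ = -4.32°.
Δλ = atan2(sin θ sin δ cos φ₁, cos δ − sin φ₁ sin φ₂) = atan2(0.1600, 0.3058) = 27.620°.
λ₂ = -119.290° + 27.620° = -91.67°.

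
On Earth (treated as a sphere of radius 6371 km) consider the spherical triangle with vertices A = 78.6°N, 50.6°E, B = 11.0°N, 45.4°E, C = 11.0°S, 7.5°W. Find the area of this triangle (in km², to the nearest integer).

30216271 km²

Side lengths (central angles): a = 0.9946, b = 1.6554, c = 1.1807 rad; semiperimeter s = 1.9154.
By l'Huilier's theorem, tan(E/4) = √[tan(s/2) tan((s−a)/2) tan((s−b)/2) tan((s−c)/2)], giving spherical excess E = 0.7444 rad.
Area = E·R² = 0.7444 × (6371)² ≈ 30216271 km².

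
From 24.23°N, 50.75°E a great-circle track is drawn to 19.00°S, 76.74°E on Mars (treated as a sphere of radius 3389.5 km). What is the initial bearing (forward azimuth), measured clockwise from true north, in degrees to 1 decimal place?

Δλ = 25.990° = 0.4536 rad.
y = sin Δλ · cos φ₂ = (0.4382)(0.9455) = 0.4143
x = cos φ₁ sin φ₂ − sin φ₁ cos φ₂ cos Δλ = (0.9119)(-0.3256) − (0.4104)(0.9455)(0.8989) = -0.6457
θ = atan2(y, x) = 147.31°, so the bearing is 147.3°.

147.3°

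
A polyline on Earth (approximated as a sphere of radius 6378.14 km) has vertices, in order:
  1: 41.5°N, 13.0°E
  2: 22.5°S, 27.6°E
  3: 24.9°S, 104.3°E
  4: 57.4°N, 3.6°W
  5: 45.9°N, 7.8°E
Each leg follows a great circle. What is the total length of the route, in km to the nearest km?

Leg 1→2: central angle 1.1417 rad, distance 7282.1 km.
Leg 2→3: central angle 1.2091 rad, distance 7711.5 km.
Leg 3→4: central angle 2.1001 rad, distance 13394.5 km.
Leg 4→5: central angle 0.2349 rad, distance 1498.5 km.
Total: 7282.1 + 7711.5 + 13394.5 + 1498.5 ≈ 29887 km.

29887 km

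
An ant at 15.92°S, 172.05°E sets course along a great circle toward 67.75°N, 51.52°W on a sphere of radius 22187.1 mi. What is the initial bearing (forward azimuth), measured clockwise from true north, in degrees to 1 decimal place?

17.8°

With φ₁ = -0.2779, φ₂ = 1.1825, Δλ = 2.3812 rad, the forward-azimuth formula gives
θ = atan2( sin Δλ cos φ₂ , cos φ₁ sin φ₂ − sin φ₁ cos φ₂ cos Δλ ) = atan2(0.2610, 0.8148) = 17.76°.
So the initial bearing is 17.8°.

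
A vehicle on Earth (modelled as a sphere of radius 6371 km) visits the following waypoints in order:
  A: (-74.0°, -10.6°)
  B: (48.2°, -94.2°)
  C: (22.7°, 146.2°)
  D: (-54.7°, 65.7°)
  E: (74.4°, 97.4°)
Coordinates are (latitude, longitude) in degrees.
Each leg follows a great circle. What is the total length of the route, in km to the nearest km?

Leg A→B: central angle 2.3408 rad, distance 14913.1 km.
Leg B→C: central angle 1.5868 rad, distance 10109.8 km.
Leg C→D: central angle 1.7998 rad, distance 11466.3 km.
Leg D→E: central angle 2.2835 rad, distance 14548.0 km.
Total: 14913.1 + 10109.8 + 11466.3 + 14548.0 ≈ 51037 km.

51037 km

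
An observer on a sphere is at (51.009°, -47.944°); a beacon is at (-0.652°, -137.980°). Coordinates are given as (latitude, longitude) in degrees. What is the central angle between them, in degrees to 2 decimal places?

90.53°

In radians: φ₁ = 0.8903, φ₂ = -0.0114, Δλ = -90.036° = -1.5714 rad.
cos c = sin φ₁ sin φ₂ + cos φ₁ cos φ₂ cos Δλ = (0.7772)(-0.0114) + (0.6292)(0.9999)(-0.0006) = -0.00924,
so c = arccos(-0.00924) = 1.58004 rad.
So the angular separation is 90.53°.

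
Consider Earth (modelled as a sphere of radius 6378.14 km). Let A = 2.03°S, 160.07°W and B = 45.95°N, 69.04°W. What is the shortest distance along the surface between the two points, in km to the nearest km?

With latitudes φ₁ = -2.030°, φ₂ = 45.950° and longitude difference Δλ = 91.030°:
cos c = sin φ₁ sin φ₂ + cos φ₁ cos φ₂ cos Δλ = (-0.0354)(0.7187) + (0.9994)(0.6953)(-0.0180) = -0.03795,
so c = arccos(-0.03795) = 1.60876 rad.
Distance = R·c = 6378.14 × 1.6088 ≈ 10261 km.

10261 km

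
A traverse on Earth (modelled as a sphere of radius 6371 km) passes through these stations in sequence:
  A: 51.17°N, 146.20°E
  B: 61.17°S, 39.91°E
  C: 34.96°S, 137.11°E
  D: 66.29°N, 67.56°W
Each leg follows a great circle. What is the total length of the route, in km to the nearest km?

Leg A→B: central angle 2.4454 rad, distance 15579.4 km.
Leg B→C: central angle 1.1013 rad, distance 7016.3 km.
Leg C→D: central angle 2.5394 rad, distance 16178.7 km.
Total: 15579.4 + 7016.3 + 16178.7 ≈ 38774 km.

38774 km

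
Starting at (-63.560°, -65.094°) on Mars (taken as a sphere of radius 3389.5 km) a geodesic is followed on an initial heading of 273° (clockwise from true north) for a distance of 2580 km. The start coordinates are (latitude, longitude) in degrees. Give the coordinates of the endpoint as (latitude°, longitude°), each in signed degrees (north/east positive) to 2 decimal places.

-39.21°, -127.85°

Angular distance δ = d/R = 2580/3389.5 = 0.76117 rad; initial bearing θ = 4.7647 rad.
sin φ₂ = sin φ₁ cos δ + cos φ₁ sin δ cos θ = (-0.8954)(0.7240) + (0.4453)(0.6898)(0.0523) = -0.6322, so φ₂ = -39.21°.
Δλ = atan2(sin θ sin δ cos φ₁, cos δ − sin φ₁ sin φ₂) = atan2(-0.3067, 0.1579) = -62.754°.
λ₂ = -65.094° − 62.754° = -127.85°.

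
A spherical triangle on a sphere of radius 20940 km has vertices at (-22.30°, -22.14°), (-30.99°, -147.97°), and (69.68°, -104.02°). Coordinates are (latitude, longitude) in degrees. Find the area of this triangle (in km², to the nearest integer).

1221387872 km²

Side lengths (central angles): a = 1.8427, b = 1.8865, c = 1.8431 rad; semiperimeter s = 2.7861.
By l'Huilier's theorem, tan(E/4) = √[tan(s/2) tan((s−a)/2) tan((s−b)/2) tan((s−c)/2)], giving spherical excess E = 2.7855 rad.
Area = E·R² = 2.7855 × (20940)² ≈ 1221387872 km².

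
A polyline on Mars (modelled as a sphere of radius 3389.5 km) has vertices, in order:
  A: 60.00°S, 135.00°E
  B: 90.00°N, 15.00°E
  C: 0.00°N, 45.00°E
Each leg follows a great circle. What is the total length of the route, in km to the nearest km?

14198 km

Leg A→B: central angle 2.6180 rad, distance 8873.7 km.
Leg B→C: central angle 1.5708 rad, distance 5324.2 km.
Total: 8873.7 + 5324.2 ≈ 14198 km.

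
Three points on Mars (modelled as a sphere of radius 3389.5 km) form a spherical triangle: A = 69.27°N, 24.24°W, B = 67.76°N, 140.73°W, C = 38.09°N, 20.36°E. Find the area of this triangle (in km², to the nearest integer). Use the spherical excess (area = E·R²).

1317253 km²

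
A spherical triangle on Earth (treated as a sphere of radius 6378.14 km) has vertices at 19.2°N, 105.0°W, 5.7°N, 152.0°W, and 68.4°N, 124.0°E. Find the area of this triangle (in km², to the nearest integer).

30210170 km²

Side lengths (central angles): a = 1.4398, b = 1.4930, c = 0.8318 rad; semiperimeter s = 1.8823.
By l'Huilier's theorem, tan(E/4) = √[tan(s/2) tan((s−a)/2) tan((s−b)/2) tan((s−c)/2)], giving spherical excess E = 0.7426 rad.
Area = E·R² = 0.7426 × (6378.14)² ≈ 30210170 km².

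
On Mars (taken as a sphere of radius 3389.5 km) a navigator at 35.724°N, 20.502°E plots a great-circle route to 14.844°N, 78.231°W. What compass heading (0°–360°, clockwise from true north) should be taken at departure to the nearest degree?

287°

With φ₁ = 0.6235, φ₂ = 0.2591, Δλ = -1.7232 rad, the forward-azimuth formula gives
θ = atan2( sin Δλ cos φ₂ , cos φ₁ sin φ₂ − sin φ₁ cos φ₂ cos Δλ ) = atan2(-0.9554, 0.2937) = -72.91°.
Adding 360° brings this into [0°, 360°): 287°.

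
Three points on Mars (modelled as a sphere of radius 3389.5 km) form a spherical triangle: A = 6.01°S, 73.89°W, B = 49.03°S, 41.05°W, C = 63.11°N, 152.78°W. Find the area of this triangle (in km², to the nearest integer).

300991 km²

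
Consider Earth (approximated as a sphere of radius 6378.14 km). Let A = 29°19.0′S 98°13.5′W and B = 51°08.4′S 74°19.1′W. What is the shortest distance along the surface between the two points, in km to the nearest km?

With latitudes φ₁ = -29.317°, φ₂ = -51.140° and longitude difference Δλ = 23.907°:
cos c = sin φ₁ sin φ₂ + cos φ₁ cos φ₂ cos Δλ = (-0.4896)(-0.7787) + (0.8719)(0.6274)(0.9142) = 0.88140,
so c = arccos(0.88140) = 0.49198 rad.
Distance = R·c = 6378.14 × 0.4920 ≈ 3138 km.

3138 km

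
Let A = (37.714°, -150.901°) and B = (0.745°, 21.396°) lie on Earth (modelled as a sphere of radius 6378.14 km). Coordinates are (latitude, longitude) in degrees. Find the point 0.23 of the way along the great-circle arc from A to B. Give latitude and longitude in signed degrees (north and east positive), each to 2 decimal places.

68.55°, -132.76°

Central angle δ = 2.4590 rad. Interpolating on the sphere with fraction f = 0.23:
P = [sin((1−f)δ)·A + sin(fδ)·B] / sin δ = 1.5034·A + 0.8495·B in Cartesian coordinates,
giving P = (-0.2483, -0.2685, 0.9307), i.e. latitude 68.55°, longitude -132.76°.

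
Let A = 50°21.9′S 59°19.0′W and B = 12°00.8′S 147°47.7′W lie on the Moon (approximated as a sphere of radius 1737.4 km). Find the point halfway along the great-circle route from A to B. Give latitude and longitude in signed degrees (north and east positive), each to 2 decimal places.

Central angle δ = 1.3930 rad. Interpolating on the sphere with fraction f = 0.5:
P = [sin((1−f)δ)·A + sin(fδ)·B] / sin δ = 0.6518·A + 0.6518·B in Cartesian coordinates,
giving P = (-0.3273, -0.6974, -0.6376), i.e. latitude -39.62°, longitude -115.14°.

-39.62°, -115.14°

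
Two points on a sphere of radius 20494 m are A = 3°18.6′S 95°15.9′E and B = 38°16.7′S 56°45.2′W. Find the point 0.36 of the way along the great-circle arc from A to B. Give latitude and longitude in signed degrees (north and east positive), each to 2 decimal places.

Central angle δ = 2.2867 rad. Interpolating on the sphere with fraction f = 0.36:
P = [sin((1−f)δ)·A + sin(fδ)·B] / sin δ = 1.3178·A + 0.9720·B in Cartesian coordinates,
giving P = (0.2976, 0.6719, -0.6782), i.e. latitude -42.70°, longitude 66.11°.

-42.70°, 66.11°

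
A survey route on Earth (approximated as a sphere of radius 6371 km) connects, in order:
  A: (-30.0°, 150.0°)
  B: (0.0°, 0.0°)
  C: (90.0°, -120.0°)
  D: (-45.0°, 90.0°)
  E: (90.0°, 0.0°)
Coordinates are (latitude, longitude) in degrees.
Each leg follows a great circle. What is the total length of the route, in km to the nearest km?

55441 km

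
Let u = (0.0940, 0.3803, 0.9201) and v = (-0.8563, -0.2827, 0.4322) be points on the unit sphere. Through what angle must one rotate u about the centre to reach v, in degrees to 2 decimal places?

u·v = 0.2097; |u| = 1.0000, |v| = 1.0000.
cos θ = (u·v)/(|u||v|) = 0.2097, so θ = 77.90°.

77.90°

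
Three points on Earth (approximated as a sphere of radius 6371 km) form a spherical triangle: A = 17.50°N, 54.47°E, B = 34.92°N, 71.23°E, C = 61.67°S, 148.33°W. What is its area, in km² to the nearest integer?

38646136 km²

Side lengths (central angles): a = 2.5045, b = 2.3212, c = 0.4004 rad; semiperimeter s = 2.6130.
By l'Huilier's theorem, tan(E/4) = √[tan(s/2) tan((s−a)/2) tan((s−b)/2) tan((s−c)/2)], giving spherical excess E = 0.9521 rad.
Area = E·R² = 0.9521 × (6371)² ≈ 38646136 km².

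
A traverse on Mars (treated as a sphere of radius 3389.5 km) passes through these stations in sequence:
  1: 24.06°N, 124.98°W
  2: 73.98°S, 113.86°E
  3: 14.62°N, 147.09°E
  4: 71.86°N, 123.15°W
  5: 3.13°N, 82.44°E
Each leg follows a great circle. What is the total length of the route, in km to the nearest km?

23181 km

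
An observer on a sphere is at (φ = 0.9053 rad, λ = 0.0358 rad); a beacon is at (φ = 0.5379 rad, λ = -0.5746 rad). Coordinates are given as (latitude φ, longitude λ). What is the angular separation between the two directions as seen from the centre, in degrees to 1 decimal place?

In radians: φ₁ = 0.9053, φ₂ = 0.5379, Δλ = -34.973° = -0.6104 rad.
Haversine: a = sin²(Δφ/2) + cos φ₁ cos φ₂ sin²(Δλ/2) = 0.0334 + (0.6174)(0.8588)(0.0903) = 0.08125.
Central angle c = 2·arcsin(√a) = 0.57809 rad.
So the angular separation is 33.1°.

33.1°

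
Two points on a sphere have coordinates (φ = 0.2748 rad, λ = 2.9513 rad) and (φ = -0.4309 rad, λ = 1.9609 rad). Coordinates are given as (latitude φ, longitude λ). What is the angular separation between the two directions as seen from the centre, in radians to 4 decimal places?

In radians: φ₁ = 0.2748, φ₂ = -0.4309, Δλ = -56.746° = -0.9904 rad.
cos c = sin φ₁ sin φ₂ + cos φ₁ cos φ₂ cos Δλ = (0.2714)(-0.4177) + (0.9625)(0.9086)(0.5484) = 0.36619,
so c = arccos(0.36619) = 1.19588 rad.
So the angular separation is 1.1959 rad.

1.1959 rad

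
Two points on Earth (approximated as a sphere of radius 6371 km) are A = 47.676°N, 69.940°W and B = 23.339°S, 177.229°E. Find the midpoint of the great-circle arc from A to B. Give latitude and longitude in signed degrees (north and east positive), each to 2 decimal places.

20.79°, -139.40°

The central angle between A and B is δ = 2.1327 rad.
With f = 0.5, the slerp weights are sin((1−f)δ)/sin δ = 1.0345 and sin(fδ)/sin δ = 1.0345.
Weighted sum of the unit vectors: (1.0345)·(0.2310,-0.6325,0.7393) + (1.0345)·(-0.9171,0.0444,-0.3962) = (-0.7098, -0.6084, 0.3550).
Converting back: φ = atan2(z, √(x²+y²)) = 20.79°, λ = atan2(y, x) = -139.40°.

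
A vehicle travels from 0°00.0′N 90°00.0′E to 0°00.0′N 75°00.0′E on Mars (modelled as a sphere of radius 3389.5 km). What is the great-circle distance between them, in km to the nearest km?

With latitudes φ₁ = 0.000°, φ₂ = 0.000° and longitude difference Δλ = -15.000°:
cos c = sin φ₁ sin φ₂ + cos φ₁ cos φ₂ cos Δλ = (0.0000)(0.0000) + (1.0000)(1.0000)(0.9659) = 0.96593,
so c = arccos(0.96593) = 0.26180 rad.
Distance = R·c = 3389.5 × 0.2618 ≈ 887 km.

887 km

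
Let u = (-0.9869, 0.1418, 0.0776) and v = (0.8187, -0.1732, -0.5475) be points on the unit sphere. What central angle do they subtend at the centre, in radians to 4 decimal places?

2.6362 rad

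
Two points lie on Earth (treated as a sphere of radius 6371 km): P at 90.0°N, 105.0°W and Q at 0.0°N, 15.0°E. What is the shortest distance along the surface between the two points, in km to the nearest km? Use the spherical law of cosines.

With latitudes φ₁ = 90.000°, φ₂ = 0.000° and longitude difference Δλ = 120.000°:
cos c = sin φ₁ sin φ₂ + cos φ₁ cos φ₂ cos Δλ = (1.0000)(0.0000) + (0.0000)(1.0000)(-0.5000) = 0.00000,
so c = arccos(0.00000) = 1.57080 rad.
Distance = R·c = 6371 × 1.5708 ≈ 10008 km.

10008 km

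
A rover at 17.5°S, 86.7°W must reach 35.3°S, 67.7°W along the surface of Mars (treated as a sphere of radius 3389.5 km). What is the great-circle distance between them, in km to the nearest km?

In radians: φ₁ = -0.3054, φ₂ = -0.6161, Δλ = 19.000° = 0.3316 rad.
Haversine: a = sin²(Δφ/2) + cos φ₁ cos φ₂ sin²(Δλ/2) = 0.0239 + (0.9537)(0.8161)(0.0272) = 0.04514.
Central angle c = 2·arcsin(√a) = 0.42818 rad.
Distance = R·c = 3389.5 × 0.4282 ≈ 1451 km.

1451 km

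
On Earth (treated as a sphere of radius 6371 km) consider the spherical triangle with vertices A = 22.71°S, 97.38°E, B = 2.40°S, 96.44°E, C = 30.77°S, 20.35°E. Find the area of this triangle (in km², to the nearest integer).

9449135 km²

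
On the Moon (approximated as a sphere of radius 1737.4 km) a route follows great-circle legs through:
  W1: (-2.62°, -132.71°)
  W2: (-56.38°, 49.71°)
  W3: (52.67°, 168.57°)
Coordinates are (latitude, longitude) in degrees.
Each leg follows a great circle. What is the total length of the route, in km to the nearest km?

Leg W1→W2: central angle 2.1113 rad, distance 3668.1 km.
Leg W2→W3: central angle 2.5396 rad, distance 4412.3 km.
Total: 3668.1 + 4412.3 ≈ 8080 km.

8080 km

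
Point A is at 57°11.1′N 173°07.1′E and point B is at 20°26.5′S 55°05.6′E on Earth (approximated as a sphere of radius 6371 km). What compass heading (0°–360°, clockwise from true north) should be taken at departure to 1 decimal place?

With φ₁ = 0.9981, φ₂ = -0.3568, Δλ = -2.0599 rad, the forward-azimuth formula gives
θ = atan2( sin Δλ cos φ₂ , cos φ₁ sin φ₂ − sin φ₁ cos φ₂ cos Δλ ) = atan2(-0.8272, 0.1807) = -77.67°.
Adding 360° brings this into [0°, 360°): 282.3°.

282.3°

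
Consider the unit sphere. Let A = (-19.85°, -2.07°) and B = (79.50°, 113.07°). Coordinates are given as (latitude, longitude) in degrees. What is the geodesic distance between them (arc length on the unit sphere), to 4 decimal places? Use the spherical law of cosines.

With latitudes φ₁ = -19.850°, φ₂ = 79.500° and longitude difference Δλ = 115.140°:
cos c = sin φ₁ sin φ₂ + cos φ₁ cos φ₂ cos Δλ = (-0.3396)(0.9833) + (0.9406)(0.1822)(-0.4248) = -0.40669,
so c = arccos(-0.40669) = 1.98963 rad.
On the unit sphere the arc length equals the central angle: 1.9896.

1.9896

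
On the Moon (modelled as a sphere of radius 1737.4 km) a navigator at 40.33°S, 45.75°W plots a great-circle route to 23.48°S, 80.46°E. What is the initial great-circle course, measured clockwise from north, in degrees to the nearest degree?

With φ₁ = -0.7039, φ₂ = -0.4098, Δλ = 2.2028 rad, the forward-azimuth formula gives
θ = atan2( sin Δλ cos φ₂ , cos φ₁ sin φ₂ − sin φ₁ cos φ₂ cos Δλ ) = atan2(0.7400, -0.6544) = 131.49°.
So the initial bearing is 131°.

131°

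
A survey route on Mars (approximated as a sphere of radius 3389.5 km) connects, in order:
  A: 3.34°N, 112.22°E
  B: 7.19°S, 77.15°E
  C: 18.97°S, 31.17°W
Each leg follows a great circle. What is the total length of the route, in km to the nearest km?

Leg A→B: central angle 0.6379 rad, distance 2162.2 km.
Leg B→C: central angle 1.8278 rad, distance 6195.5 km.
Total: 2162.2 + 6195.5 ≈ 8358 km.

8358 km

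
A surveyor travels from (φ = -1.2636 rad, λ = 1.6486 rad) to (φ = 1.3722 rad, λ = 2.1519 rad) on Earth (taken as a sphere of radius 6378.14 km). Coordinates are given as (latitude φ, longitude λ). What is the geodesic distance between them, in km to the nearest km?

16910 km

In radians: φ₁ = -1.2636, φ₂ = 1.3722, Δλ = 28.837° = 0.5033 rad.
cos c = sin φ₁ sin φ₂ + cos φ₁ cos φ₂ cos Δλ = (-0.9532)(0.9803) + (0.3024)(0.1973)(0.8760) = -0.88219,
so c = arccos(-0.88219) = 2.65129 rad.
Distance = R·c = 6378.14 × 2.6513 ≈ 16910 km.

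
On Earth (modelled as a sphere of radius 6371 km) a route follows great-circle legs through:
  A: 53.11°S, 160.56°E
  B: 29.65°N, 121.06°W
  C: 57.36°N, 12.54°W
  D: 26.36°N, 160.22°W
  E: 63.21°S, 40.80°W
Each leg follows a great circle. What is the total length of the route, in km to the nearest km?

44460 km

Leg A→B: central angle 1.8656 rad, distance 11885.9 km.
Leg B→C: central angle 1.2998 rad, distance 8281.1 km.
Leg C→D: central angle 1.6053 rad, distance 10227.5 km.
Leg D→E: central angle 2.2077 rad, distance 14065.4 km.
Total: 11885.9 + 8281.1 + 10227.5 + 14065.4 ≈ 44460 km.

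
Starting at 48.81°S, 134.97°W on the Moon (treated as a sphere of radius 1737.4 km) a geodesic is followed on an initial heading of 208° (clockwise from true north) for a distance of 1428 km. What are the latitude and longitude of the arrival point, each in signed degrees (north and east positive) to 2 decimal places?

Angular distance δ = d/R = 1428/1737.4 = 0.82192 rad; initial bearing θ = 3.6303 rad.
sin φ₂ = sin φ₁ cos δ + cos φ₁ sin δ cos θ = (-0.7525)(0.6808) + (0.6586)(0.7325)(-0.8829) = -0.9382, so φ₂ = -69.76°.
Δλ = atan2(sin θ sin δ cos φ₁, cos δ − sin φ₁ sin φ₂) = atan2(-0.2265, -0.0252) = -96.358°.
λ₂ = -134.970° − 96.358° = -231.33° → 128.67° after wrapping to (−180°, 180°].

-69.76°, 128.67°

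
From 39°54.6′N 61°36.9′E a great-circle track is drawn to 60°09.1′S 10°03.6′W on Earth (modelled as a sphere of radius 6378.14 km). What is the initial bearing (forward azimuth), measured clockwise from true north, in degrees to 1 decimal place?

211.7°

With φ₁ = 0.6966, φ₂ = -1.0498, Δλ = -1.2510 rad, the forward-azimuth formula gives
θ = atan2( sin Δλ cos φ₂ , cos φ₁ sin φ₂ − sin φ₁ cos φ₂ cos Δλ ) = atan2(-0.4725, -0.7657) = -148.32°.
Adding 360° brings this into [0°, 360°): 211.7°.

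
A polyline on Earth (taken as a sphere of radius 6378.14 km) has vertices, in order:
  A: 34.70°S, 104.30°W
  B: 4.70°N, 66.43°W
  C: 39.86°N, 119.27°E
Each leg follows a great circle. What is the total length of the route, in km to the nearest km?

Leg A→B: central angle 0.9271 rad, distance 5913.0 km.
Leg B→C: central angle 2.3585 rad, distance 15042.8 km.
Total: 5913.0 + 15042.8 ≈ 20956 km.

20956 km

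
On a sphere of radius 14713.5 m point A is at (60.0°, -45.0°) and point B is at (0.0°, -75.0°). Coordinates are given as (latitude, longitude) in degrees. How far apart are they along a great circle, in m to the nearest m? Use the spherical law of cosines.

16523 m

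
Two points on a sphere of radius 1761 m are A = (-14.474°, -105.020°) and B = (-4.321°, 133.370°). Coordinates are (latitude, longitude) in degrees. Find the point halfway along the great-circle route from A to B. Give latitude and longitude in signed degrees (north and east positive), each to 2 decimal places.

Central angle δ = 2.0797 rad. Interpolating on the sphere with fraction f = 0.5:
P = [sin((1−f)δ)·A + sin(fδ)·B] / sin δ = 0.9875·A + 0.9875·B in Cartesian coordinates,
giving P = (-0.9240, -0.2077, -0.3212), i.e. latitude -18.74°, longitude -167.33°.

-18.74°, -167.33°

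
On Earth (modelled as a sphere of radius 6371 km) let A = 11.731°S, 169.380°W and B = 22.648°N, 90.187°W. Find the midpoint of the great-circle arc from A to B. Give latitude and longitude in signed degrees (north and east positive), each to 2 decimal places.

7.07°, -131.18°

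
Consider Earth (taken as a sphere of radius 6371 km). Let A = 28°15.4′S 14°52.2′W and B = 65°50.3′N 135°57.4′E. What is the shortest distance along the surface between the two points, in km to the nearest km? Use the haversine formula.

15379 km

In radians: φ₁ = -0.4932, φ₂ = 1.1491, Δλ = 150.827° = 2.6324 rad.
Haversine: a = sin²(Δφ/2) + cos φ₁ cos φ₂ sin²(Δλ/2) = 0.5357 + (0.8808)(0.4093)(0.9366) = 0.87338.
Central angle c = 2·arcsin(√a) = 2.41396 rad.
Distance = R·c = 6371 × 2.4140 ≈ 15379 km.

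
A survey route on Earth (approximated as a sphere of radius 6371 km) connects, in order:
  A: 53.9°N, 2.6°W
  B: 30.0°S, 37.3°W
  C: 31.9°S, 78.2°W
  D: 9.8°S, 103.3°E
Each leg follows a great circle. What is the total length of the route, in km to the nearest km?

29167 km

Leg A→B: central angle 1.5553 rad, distance 9908.7 km.
Leg B→C: central angle 0.6095 rad, distance 3883.0 km.
Leg C→D: central angle 2.4134 rad, distance 15375.5 km.
Total: 9908.7 + 3883.0 + 15375.5 ≈ 29167 km.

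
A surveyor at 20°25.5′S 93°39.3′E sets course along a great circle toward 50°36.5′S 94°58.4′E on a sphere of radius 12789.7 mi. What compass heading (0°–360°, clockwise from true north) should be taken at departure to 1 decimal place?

Δλ = 1.318° = 0.0230 rad.
y = sin Δλ · cos φ₂ = (0.0230)(0.6346) = 0.0146
x = cos φ₁ sin φ₂ − sin φ₁ cos φ₂ cos Δλ = (0.9371)(-0.7728) − (-0.3490)(0.6346)(0.9997) = -0.5028
θ = atan2(y, x) = 178.34°, so the bearing is 178.3°.

178.3°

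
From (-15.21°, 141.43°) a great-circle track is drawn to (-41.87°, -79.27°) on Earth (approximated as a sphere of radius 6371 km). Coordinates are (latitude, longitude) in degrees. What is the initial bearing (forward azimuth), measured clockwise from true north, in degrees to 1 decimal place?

With φ₁ = -0.2655, φ₂ = -0.7308, Δλ = 2.4312 rad, the forward-azimuth formula gives
θ = atan2( sin Δλ cos φ₂ , cos φ₁ sin φ₂ − sin φ₁ cos φ₂ cos Δλ ) = atan2(0.4856, -0.7922) = 148.49°.
So the initial bearing is 148.5°.

148.5°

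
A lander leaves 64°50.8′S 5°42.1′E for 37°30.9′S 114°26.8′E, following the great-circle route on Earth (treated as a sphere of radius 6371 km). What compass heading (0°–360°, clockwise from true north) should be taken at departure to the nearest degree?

123°

With φ₁ = -1.1318, φ₂ = -0.6548, Δλ = 1.8980 rad, the forward-azimuth formula gives
θ = atan2( sin Δλ cos φ₂ , cos φ₁ sin φ₂ − sin φ₁ cos φ₂ cos Δλ ) = atan2(0.7511, -0.4896) = 123.10°.
So the initial bearing is 123°.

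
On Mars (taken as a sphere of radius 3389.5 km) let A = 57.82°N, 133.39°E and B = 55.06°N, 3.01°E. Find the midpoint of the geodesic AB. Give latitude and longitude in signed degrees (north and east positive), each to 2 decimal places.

The central angle between A and B is δ = 1.0516 rad.
With f = 0.5, the slerp weights are sin((1−f)δ)/sin δ = 0.5781 and sin(fδ)/sin δ = 0.5781.
Weighted sum of the unit vectors: (0.5781)·(-0.3659,0.3870,0.8464) + (0.5781)·(0.5719,0.0301,0.8198) = (0.1191, 0.2411, 0.9632).
Converting back: φ = atan2(z, √(x²+y²)) = 74.40°, λ = atan2(y, x) = 63.71°.

74.40°, 63.71°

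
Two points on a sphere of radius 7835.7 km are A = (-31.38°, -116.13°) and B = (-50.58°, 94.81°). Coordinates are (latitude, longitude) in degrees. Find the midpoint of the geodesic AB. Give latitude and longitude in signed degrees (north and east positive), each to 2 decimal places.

Central angle δ = 1.6336 rad. Interpolating on the sphere with fraction f = 0.5:
P = [sin((1−f)δ)·A + sin(fδ)·B] / sin δ = 0.7304·A + 0.7304·B in Cartesian coordinates,
giving P = (-0.3135, -0.0977, -0.9445), i.e. latitude -70.83°, longitude -162.70°.

-70.83°, -162.70°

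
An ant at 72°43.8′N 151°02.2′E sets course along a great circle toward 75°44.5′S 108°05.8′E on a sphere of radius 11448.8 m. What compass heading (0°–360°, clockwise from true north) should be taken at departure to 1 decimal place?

With φ₁ = 1.2694, φ₂ = -1.3219, Δλ = -0.7494 rad, the forward-azimuth formula gives
θ = atan2( sin Δλ cos φ₂ , cos φ₁ sin φ₂ − sin φ₁ cos φ₂ cos Δλ ) = atan2(-0.1678, -0.4599) = -159.96°.
Adding 360° brings this into [0°, 360°): 200.0°.

200.0°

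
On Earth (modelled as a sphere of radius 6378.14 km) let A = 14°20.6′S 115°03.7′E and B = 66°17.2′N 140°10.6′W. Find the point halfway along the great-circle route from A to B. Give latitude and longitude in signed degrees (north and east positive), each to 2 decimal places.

35.12°, 139.24°

The central angle between A and B is δ = 1.9030 rad.
With f = 0.5, the slerp weights are sin((1−f)δ)/sin δ = 0.8614 and sin(fδ)/sin δ = 0.8614.
Weighted sum of the unit vectors: (0.8614)·(-0.4104,0.8776,-0.2477) + (0.8614)·(-0.3089,-0.2576,0.9156) = (-0.6195, 0.5341, 0.5752).
Converting back: φ = atan2(z, √(x²+y²)) = 35.12°, λ = atan2(y, x) = 139.24°.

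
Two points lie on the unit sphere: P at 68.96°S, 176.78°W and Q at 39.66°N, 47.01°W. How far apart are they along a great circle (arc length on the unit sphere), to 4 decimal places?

In radians: φ₁ = -1.2036, φ₂ = 0.6922, Δλ = 129.770° = 2.2649 rad.
cos c = sin φ₁ sin φ₂ + cos φ₁ cos φ₂ cos Δλ = (-0.9333)(0.6382) + (0.3590)(0.7698)(-0.6397) = -0.77249,
so c = arccos(-0.77249) = 2.45355 rad.
On the unit sphere the arc length equals the central angle: 2.4535.

2.4535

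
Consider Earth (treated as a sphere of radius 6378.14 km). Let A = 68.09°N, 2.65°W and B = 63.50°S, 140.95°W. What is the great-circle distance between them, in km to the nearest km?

18108 km

In radians: φ₁ = 1.1884, φ₂ = -1.1083, Δλ = -138.300° = -2.4138 rad.
cos c = sin φ₁ sin φ₂ + cos φ₁ cos φ₂ cos Δλ = (0.9278)(-0.8949) + (0.3731)(0.4462)(-0.7466) = -0.95461,
so c = arccos(-0.95461) = 2.83914 rad.
Distance = R·c = 6378.14 × 2.8391 ≈ 18108 km.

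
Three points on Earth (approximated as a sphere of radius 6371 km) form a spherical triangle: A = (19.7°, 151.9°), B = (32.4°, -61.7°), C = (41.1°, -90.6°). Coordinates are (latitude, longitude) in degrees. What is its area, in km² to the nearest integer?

Side lengths (central angles): a = 0.4293, b = 1.6770, c = 2.0731 rad; semiperimeter s = 2.0897.
By l'Huilier's theorem, tan(E/4) = √[tan(s/2) tan((s−a)/2) tan((s−b)/2) tan((s−c)/2)], giving spherical excess E = 0.2285 rad.
Area = E·R² = 0.2285 × (6371)² ≈ 9274455 km².

9274455 km²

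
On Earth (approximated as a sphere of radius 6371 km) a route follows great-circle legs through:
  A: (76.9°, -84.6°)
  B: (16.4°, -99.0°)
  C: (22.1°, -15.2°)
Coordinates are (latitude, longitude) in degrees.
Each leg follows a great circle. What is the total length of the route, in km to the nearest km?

15487 km

Leg A→B: central angle 1.0638 rad, distance 6777.2 km.
Leg B→C: central angle 1.3672 rad, distance 8710.3 km.
Total: 6777.2 + 8710.3 ≈ 15487 km.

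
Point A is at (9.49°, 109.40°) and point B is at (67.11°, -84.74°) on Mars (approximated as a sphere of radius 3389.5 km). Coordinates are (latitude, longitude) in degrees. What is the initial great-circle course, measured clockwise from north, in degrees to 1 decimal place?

With φ₁ = 0.1656, φ₂ = 1.1713, Δλ = 2.8948 rad, the forward-azimuth formula gives
θ = atan2( sin Δλ cos φ₂ , cos φ₁ sin φ₂ − sin φ₁ cos φ₂ cos Δλ ) = atan2(0.0950, 0.9708) = 5.59°.
So the initial bearing is 5.6°.

5.6°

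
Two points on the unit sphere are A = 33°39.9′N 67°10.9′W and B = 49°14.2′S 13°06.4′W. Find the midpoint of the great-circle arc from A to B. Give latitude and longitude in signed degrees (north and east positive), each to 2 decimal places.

Central angle δ = 1.6720 rad. Interpolating on the sphere with fraction f = 0.5:
P = [sin((1−f)δ)·A + sin(fδ)·B] / sin δ = 0.7458·A + 0.7458·B in Cartesian coordinates,
giving P = (0.7150, -0.6825, -0.1515), i.e. latitude -8.71°, longitude -43.67°.

-8.71°, -43.67°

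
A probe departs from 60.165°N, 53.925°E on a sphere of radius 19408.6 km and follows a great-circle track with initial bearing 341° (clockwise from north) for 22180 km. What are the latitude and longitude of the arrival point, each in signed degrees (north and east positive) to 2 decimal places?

52.00°, -97.32°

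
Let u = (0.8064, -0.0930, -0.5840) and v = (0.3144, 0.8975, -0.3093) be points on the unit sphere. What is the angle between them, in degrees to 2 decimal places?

u·v = 0.3507; |u| = 1.0000, |v| = 1.0000.
cos θ = (u·v)/(|u||v|) = 0.3507, so θ = 69.47°.

69.47°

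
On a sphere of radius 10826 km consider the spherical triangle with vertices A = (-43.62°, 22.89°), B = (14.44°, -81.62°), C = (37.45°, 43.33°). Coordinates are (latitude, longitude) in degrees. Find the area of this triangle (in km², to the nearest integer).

252557217 km²

Side lengths (central angles): a = 1.8638, b = 1.4515, c = 1.9259 rad; semiperimeter s = 2.6206.
By l'Huilier's theorem, tan(E/4) = √[tan(s/2) tan((s−a)/2) tan((s−b)/2) tan((s−c)/2)], giving spherical excess E = 2.1549 rad.
Area = E·R² = 2.1549 × (10826)² ≈ 252557217 km².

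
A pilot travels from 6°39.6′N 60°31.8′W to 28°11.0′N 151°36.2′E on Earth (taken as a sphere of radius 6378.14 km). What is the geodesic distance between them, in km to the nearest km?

14846 km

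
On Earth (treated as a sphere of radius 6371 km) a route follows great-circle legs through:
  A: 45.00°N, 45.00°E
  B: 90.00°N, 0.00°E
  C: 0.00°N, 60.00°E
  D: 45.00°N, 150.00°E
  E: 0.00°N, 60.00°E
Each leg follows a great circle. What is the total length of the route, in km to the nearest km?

Leg A→B: central angle 0.7854 rad, distance 5003.8 km.
Leg B→C: central angle 1.5708 rad, distance 10007.5 km.
Leg C→D: central angle 1.5708 rad, distance 10007.5 km.
Leg D→E: central angle 1.5708 rad, distance 10007.5 km.
Total: 5003.8 + 10007.5 + 10007.5 + 10007.5 ≈ 35026 km.

35026 km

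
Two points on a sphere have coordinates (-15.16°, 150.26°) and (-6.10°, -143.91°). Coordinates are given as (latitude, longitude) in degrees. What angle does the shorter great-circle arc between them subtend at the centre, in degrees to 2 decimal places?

With latitudes φ₁ = -15.160°, φ₂ = -6.100° and longitude difference Δλ = 65.830°:
Haversine: a = sin²(Δφ/2) + cos φ₁ cos φ₂ sin²(Δλ/2) = 0.0062 + (0.9652)(0.9943)(0.2953) = 0.28963.
Central angle c = 2·arcsin(√a) = 1.13653 rad.
So the angular separation is 65.12°.

65.12°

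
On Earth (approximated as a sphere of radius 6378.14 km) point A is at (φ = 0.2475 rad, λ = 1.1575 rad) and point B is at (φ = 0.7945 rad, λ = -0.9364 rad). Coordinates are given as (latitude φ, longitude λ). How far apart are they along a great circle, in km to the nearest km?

Let φ₁ = 0.2475 rad, φ₂ = 0.7945 rad, and Δλ = -2.0939 rad.
Haversine: a = sin²(Δφ/2) + cos φ₁ cos φ₂ sin²(Δλ/2) = 0.0730 + (0.9695)(0.7006)(0.7498) = 0.58228.
Central angle c = 2·arcsin(√a) = 1.73611 rad.
Distance = R·c = 6378.14 × 1.7361 ≈ 11073 km.

11073 km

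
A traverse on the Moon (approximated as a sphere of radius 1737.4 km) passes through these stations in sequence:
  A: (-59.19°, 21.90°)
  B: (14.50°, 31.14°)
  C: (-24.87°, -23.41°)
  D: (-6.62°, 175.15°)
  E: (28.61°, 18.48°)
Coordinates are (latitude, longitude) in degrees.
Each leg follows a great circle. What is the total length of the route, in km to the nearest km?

Leg A→B: central angle 1.2928 rad, distance 2246.2 km.
Leg B→C: central angle 1.1548 rad, distance 2006.3 km.
Leg C→D: central angle 2.5079 rad, distance 4357.3 km.
Leg D→E: central angle 2.5982 rad, distance 4514.1 km.
Total: 2246.2 + 2006.3 + 4357.3 + 4514.1 ≈ 13124 km.

13124 km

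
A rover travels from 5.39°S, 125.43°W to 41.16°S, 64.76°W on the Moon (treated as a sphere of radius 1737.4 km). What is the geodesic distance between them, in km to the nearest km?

1959 km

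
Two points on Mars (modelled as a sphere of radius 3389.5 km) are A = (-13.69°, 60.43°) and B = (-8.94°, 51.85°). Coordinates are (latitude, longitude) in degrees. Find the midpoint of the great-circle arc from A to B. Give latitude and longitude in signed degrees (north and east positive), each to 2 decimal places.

-11.35°, 56.10°

The central angle between A and B is δ = 0.1686 rad.
With f = 0.5, the slerp weights are sin((1−f)δ)/sin δ = 0.5018 and sin(fδ)/sin δ = 0.5018.
Weighted sum of the unit vectors: (0.5018)·(0.4795,0.8450,-0.2367) + (0.5018)·(0.6102,0.7768,-0.1554) = (0.5468, 0.8138, -0.1967).
Converting back: φ = atan2(z, √(x²+y²)) = -11.35°, λ = atan2(y, x) = 56.10°.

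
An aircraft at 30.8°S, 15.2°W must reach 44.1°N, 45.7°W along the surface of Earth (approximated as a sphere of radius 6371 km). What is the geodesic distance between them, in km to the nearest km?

In radians: φ₁ = -0.5376, φ₂ = 0.7697, Δλ = -30.500° = -0.5323 rad.
Haversine: a = sin²(Δφ/2) + cos φ₁ cos φ₂ sin²(Δλ/2) = 0.3697 + (0.8590)(0.7181)(0.0692) = 0.41242.
Central angle c = 2·arcsin(√a) = 1.39474 rad.
Distance = R·c = 6371 × 1.3947 ≈ 8886 km.

8886 km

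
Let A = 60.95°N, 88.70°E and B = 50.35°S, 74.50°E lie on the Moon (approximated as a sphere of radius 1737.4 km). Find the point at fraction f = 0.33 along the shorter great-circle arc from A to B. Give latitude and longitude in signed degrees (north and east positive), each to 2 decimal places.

24.29°, 82.32°

The central angle between A and B is δ = 1.9527 rad.
With f = 0.33, the slerp weights are sin((1−f)δ)/sin δ = 1.0407 and sin(fδ)/sin δ = 0.6474.
Weighted sum of the unit vectors: (1.0407)·(0.0110,0.4854,0.8742) + (0.6474)·(0.1705,0.6149,-0.7700) = (0.1219, 0.9033, 0.4114).
Converting back: φ = atan2(z, √(x²+y²)) = 24.29°, λ = atan2(y, x) = 82.32°.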